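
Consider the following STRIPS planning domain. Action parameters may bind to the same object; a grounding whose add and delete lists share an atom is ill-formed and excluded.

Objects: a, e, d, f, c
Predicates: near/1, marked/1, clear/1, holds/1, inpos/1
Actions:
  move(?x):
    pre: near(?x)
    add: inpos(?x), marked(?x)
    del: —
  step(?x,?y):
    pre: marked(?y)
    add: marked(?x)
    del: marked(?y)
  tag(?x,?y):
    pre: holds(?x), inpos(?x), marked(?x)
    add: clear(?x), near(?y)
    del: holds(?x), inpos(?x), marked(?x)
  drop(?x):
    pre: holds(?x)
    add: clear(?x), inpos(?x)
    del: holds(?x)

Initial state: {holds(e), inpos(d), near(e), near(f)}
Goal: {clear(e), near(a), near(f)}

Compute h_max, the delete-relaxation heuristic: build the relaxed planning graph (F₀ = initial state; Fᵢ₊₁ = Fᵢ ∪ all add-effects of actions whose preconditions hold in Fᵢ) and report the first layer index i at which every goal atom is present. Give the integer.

2

F0 = init (4 atoms)
F1 = F0 ∪ {clear(e), inpos(e), inpos(f), marked(e), marked(f)}  (9 atoms)
F2 = F1 ∪ {marked(a), marked(c), marked(d), near(a), near(c), near(d)}  (15 atoms)
goal ⊆ F2  ⇒  h_max = 2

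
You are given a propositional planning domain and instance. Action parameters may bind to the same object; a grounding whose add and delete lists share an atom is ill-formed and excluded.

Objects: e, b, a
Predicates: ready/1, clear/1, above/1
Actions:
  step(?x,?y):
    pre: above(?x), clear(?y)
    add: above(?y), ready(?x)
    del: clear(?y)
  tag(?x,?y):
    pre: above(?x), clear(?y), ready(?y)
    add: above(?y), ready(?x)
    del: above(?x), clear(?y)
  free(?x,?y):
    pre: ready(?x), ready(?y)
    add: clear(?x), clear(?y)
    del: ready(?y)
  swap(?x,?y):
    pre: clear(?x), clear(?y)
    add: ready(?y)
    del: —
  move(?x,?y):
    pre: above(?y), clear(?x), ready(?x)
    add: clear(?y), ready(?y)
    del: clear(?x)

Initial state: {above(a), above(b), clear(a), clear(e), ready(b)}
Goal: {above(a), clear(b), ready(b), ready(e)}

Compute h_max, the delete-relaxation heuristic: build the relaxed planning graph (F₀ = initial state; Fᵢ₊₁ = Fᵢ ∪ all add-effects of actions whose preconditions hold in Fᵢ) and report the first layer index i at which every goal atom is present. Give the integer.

F0 = init (5 atoms)
F1 = F0 ∪ {above(e), clear(b), ready(a), ready(e)}  (9 atoms)
goal ⊆ F1  ⇒  h_max = 1

1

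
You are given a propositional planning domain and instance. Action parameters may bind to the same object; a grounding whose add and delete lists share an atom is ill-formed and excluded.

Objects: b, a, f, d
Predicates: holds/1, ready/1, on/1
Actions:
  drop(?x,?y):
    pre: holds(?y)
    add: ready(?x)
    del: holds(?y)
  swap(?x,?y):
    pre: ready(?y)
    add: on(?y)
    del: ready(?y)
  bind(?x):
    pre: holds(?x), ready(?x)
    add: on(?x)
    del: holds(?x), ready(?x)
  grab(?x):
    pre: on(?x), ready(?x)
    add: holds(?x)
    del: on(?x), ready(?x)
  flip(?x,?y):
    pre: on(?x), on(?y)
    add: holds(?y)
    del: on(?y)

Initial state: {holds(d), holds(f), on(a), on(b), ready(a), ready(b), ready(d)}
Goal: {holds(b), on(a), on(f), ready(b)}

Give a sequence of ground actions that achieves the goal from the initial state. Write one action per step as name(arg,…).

1. drop(f,f)  →  {holds(d), on(a), on(b), ready(a), ready(b), ready(d), ready(f)}
2. swap(b,f)  →  {holds(d), on(a), on(b), on(f), ready(a), ready(b), ready(d)}
3. flip(b,b)  →  {holds(b), holds(d), on(a), on(f), ready(a), ready(b), ready(d)}

drop(f,f); swap(b,f); flip(b,b)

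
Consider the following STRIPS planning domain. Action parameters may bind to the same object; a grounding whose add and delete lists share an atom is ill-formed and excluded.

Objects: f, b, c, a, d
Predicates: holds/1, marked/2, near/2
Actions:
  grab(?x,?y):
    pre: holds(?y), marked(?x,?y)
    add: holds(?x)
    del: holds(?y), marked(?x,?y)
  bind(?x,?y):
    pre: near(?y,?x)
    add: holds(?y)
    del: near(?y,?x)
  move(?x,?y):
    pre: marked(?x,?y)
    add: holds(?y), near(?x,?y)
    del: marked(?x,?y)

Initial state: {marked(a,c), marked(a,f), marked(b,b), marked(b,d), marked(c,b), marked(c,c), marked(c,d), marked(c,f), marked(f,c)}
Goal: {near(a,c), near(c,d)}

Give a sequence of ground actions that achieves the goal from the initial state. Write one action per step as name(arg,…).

1. move(c,d)  →  {holds(d), marked(a,c), marked(a,f), marked(b,b), marked(b,d), marked(c,b), marked(c,c), marked(c,f), marked(f,c), near(c,d)}
2. move(a,c)  →  {holds(c), holds(d), marked(a,f), marked(b,b), marked(b,d), marked(c,b), marked(c,c), marked(c,f), marked(f,c), near(a,c), near(c,d)}

move(c,d); move(a,c)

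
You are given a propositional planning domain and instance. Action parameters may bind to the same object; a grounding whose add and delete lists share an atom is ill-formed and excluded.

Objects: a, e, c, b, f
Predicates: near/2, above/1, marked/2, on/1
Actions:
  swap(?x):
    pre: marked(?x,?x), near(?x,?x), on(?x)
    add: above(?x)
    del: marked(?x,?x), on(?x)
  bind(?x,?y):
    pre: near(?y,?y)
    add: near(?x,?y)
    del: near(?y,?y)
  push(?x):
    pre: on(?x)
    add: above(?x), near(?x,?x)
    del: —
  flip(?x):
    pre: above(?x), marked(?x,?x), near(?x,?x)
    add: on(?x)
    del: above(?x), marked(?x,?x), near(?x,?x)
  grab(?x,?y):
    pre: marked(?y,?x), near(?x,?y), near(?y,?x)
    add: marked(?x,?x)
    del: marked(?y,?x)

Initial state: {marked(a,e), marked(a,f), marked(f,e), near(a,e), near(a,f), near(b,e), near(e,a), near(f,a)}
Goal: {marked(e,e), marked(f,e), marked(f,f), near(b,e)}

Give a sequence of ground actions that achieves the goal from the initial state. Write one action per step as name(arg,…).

grab(e,a); grab(f,a)

1. grab(e,a)  →  {marked(a,f), marked(e,e), marked(f,e), near(a,e), near(a,f), near(b,e), near(e,a), near(f,a)}
2. grab(f,a)  →  {marked(e,e), marked(f,e), marked(f,f), near(a,e), near(a,f), near(b,e), near(e,a), near(f,a)}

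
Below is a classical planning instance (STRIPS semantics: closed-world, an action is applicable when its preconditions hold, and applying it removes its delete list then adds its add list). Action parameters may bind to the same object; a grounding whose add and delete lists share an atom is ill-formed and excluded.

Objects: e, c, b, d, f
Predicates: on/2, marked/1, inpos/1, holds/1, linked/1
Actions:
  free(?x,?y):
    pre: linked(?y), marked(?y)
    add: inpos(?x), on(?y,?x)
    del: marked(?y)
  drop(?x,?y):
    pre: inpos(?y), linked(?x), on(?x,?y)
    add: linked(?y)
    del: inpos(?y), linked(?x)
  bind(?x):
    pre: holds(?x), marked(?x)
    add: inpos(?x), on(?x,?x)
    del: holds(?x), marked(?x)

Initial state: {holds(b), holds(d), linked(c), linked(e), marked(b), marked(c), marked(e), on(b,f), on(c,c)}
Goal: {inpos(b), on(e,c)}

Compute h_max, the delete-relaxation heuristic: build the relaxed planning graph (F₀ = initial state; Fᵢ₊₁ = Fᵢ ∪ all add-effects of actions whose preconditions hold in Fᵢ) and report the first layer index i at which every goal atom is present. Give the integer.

F0 = init (9 atoms)
F1 = F0 ∪ {inpos(b), inpos(c), inpos(d), inpos(e), inpos(f), on(b,b), on(c,b), on(c,d), on(c,e), on(c,f), on(e,b), on(e,c), on(e,d), on(e,e), on(e,f)}  (24 atoms)
goal ⊆ F1  ⇒  h_max = 1

1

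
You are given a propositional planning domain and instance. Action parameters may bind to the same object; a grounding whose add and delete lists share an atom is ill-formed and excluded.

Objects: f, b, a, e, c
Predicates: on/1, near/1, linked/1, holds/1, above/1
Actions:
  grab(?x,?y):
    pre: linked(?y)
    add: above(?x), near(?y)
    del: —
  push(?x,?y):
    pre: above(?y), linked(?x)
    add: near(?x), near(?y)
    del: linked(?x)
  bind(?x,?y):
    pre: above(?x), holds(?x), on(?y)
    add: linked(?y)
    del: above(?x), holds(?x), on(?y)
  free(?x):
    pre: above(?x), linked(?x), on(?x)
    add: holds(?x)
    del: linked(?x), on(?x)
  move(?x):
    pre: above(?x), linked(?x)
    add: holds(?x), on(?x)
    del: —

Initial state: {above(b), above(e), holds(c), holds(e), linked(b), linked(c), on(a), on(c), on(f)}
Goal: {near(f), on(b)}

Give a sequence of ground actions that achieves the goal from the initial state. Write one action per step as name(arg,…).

1. grab(f,b)  →  {above(b), above(e), above(f), holds(c), holds(e), linked(b), linked(c), near(b), on(a), on(c), on(f)}
2. push(c,f)  →  {above(b), above(e), above(f), holds(c), holds(e), linked(b), near(b), near(c), near(f), on(a), on(c), on(f)}
3. move(b)  →  {above(b), above(e), above(f), holds(b), holds(c), holds(e), linked(b), near(b), near(c), near(f), on(a), on(b), on(c), on(f)}

grab(f,b); push(c,f); move(b)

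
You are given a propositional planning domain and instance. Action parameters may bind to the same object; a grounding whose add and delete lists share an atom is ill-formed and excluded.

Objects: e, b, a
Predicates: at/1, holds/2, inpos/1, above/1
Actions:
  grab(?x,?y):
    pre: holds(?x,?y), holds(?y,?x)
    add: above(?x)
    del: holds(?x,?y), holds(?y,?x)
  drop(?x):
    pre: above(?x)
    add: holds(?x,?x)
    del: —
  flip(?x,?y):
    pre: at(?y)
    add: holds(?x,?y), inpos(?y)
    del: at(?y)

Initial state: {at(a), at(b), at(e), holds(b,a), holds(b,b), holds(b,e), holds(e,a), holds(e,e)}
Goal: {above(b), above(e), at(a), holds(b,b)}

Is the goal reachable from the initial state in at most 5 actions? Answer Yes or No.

Yes

1. grab(e,e)  →  {above(e), at(a), at(b), at(e), holds(b,a), holds(b,b), holds(b,e), holds(e,a)}
2. grab(b,b)  →  {above(b), above(e), at(a), at(b), at(e), holds(b,a), holds(b,e), holds(e,a)}
3. drop(b)  →  {above(b), above(e), at(a), at(b), at(e), holds(b,a), holds(b,b), holds(b,e), holds(e,a)}
optimal plan length = 3; 3 ≤ 5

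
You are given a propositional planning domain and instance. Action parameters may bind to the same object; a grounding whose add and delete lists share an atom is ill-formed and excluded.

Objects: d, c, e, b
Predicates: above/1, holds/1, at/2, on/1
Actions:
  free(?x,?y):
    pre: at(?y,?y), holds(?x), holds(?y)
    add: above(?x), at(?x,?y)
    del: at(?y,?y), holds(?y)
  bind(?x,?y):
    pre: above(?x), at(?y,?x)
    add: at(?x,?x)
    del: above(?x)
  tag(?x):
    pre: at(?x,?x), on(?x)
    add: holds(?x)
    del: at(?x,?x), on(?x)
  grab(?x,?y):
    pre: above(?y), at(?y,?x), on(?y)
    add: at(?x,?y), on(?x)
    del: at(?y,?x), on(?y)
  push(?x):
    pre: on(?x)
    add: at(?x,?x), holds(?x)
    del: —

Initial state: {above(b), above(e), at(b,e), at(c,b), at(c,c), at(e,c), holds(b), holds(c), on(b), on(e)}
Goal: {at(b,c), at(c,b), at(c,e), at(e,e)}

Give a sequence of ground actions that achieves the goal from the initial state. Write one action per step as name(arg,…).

1. free(b,c)  →  {above(b), above(e), at(b,c), at(b,e), at(c,b), at(e,c), holds(b), on(b), on(e)}
2. grab(c,e)  →  {above(b), above(e), at(b,c), at(b,e), at(c,b), at(c,e), holds(b), on(b), on(c)}
3. bind(e,c)  →  {above(b), at(b,c), at(b,e), at(c,b), at(c,e), at(e,e), holds(b), on(b), on(c)}

free(b,c); grab(c,e); bind(e,c)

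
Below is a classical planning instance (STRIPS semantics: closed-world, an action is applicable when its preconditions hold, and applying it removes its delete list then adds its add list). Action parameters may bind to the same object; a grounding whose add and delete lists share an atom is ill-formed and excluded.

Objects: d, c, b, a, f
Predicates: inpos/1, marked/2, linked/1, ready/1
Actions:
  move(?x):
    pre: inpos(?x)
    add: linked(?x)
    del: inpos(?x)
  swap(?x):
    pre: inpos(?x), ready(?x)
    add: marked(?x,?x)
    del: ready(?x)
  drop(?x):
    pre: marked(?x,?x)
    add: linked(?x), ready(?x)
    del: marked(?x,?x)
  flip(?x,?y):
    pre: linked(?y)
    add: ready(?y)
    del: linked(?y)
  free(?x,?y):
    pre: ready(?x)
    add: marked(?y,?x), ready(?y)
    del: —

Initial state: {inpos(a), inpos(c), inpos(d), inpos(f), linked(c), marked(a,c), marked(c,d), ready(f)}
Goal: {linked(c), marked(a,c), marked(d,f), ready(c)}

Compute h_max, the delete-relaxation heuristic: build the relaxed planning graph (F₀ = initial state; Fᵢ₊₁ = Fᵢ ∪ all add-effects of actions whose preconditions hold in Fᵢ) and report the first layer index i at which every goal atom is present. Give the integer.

1

F0 = init (8 atoms)
F1 = F0 ∪ {linked(a), linked(d), linked(f), marked(a,f), marked(b,f), marked(c,f), marked(d,f), marked(f,f), ready(a), ready(b), ready(c), ready(d)}  (20 atoms)
goal ⊆ F1  ⇒  h_max = 1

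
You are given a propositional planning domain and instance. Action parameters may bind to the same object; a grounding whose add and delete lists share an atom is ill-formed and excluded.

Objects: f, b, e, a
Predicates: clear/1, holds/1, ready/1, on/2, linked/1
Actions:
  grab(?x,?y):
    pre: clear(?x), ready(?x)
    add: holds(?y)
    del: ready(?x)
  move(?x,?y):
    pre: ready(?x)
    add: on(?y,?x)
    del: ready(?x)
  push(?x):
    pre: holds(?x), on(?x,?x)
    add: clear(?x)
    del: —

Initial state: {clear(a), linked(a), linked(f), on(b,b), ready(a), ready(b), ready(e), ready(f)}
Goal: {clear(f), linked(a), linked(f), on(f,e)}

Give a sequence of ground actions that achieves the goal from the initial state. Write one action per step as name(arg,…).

1. grab(a,f)  →  {clear(a), holds(f), linked(a), linked(f), on(b,b), ready(b), ready(e), ready(f)}
2. move(f,f)  →  {clear(a), holds(f), linked(a), linked(f), on(b,b), on(f,f), ready(b), ready(e)}
3. move(e,f)  →  {clear(a), holds(f), linked(a), linked(f), on(b,b), on(f,e), on(f,f), ready(b)}
4. push(f)  →  {clear(a), clear(f), holds(f), linked(a), linked(f), on(b,b), on(f,e), on(f,f), ready(b)}

grab(a,f); move(f,f); move(e,f); push(f)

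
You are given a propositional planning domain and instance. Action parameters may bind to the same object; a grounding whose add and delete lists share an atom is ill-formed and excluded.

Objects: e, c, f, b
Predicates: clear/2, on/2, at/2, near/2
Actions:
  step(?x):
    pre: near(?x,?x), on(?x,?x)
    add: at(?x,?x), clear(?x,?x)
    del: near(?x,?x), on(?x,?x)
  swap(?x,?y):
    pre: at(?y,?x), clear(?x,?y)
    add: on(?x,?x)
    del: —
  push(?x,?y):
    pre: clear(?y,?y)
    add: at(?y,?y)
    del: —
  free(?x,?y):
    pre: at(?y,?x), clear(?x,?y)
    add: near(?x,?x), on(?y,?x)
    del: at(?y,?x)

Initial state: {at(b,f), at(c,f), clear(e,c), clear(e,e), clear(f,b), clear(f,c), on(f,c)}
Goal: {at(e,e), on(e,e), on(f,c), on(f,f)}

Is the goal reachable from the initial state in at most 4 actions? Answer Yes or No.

Yes

1. swap(f,c)  →  {at(b,f), at(c,f), clear(e,c), clear(e,e), clear(f,b), clear(f,c), on(f,c), on(f,f)}
2. push(e,e)  →  {at(b,f), at(c,f), at(e,e), clear(e,c), clear(e,e), clear(f,b), clear(f,c), on(f,c), on(f,f)}
3. swap(e,e)  →  {at(b,f), at(c,f), at(e,e), clear(e,c), clear(e,e), clear(f,b), clear(f,c), on(e,e), on(f,c), on(f,f)}
optimal plan length = 3; 3 ≤ 4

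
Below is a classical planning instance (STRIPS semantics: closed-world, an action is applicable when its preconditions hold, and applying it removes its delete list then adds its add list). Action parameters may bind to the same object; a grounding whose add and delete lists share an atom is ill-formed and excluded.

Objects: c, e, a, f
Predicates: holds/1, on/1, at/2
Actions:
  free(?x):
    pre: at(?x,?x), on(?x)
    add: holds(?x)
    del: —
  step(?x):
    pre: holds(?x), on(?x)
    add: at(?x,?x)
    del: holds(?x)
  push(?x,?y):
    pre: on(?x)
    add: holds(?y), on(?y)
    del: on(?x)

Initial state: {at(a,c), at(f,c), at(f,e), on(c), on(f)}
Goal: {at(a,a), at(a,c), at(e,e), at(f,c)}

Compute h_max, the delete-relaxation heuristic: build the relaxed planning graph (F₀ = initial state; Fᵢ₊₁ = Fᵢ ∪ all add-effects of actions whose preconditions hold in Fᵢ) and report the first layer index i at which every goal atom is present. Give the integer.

2

F0 = init (5 atoms)
F1 = F0 ∪ {holds(a), holds(c), holds(e), holds(f), on(a), on(e)}  (11 atoms)
F2 = F1 ∪ {at(a,a), at(c,c), at(e,e), at(f,f)}  (15 atoms)
goal ⊆ F2  ⇒  h_max = 2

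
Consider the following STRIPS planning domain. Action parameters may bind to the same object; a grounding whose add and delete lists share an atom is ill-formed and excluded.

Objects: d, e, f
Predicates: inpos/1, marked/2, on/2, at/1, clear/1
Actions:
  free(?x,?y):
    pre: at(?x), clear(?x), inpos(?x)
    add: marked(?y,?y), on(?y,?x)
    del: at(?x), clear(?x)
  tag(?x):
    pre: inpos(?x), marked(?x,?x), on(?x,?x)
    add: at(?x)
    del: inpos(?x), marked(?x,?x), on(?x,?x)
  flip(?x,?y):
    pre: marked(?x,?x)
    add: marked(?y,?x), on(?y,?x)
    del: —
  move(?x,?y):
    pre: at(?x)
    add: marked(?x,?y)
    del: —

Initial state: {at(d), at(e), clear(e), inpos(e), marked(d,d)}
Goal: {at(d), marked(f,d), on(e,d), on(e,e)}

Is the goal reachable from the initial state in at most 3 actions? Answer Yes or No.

Yes

1. free(e,e)  →  {at(d), inpos(e), marked(d,d), marked(e,e), on(e,e)}
2. flip(d,e)  →  {at(d), inpos(e), marked(d,d), marked(e,d), marked(e,e), on(e,d), on(e,e)}
3. flip(d,f)  →  {at(d), inpos(e), marked(d,d), marked(e,d), marked(e,e), marked(f,d), on(e,d), on(e,e), on(f,d)}
optimal plan length = 3; 3 ≤ 3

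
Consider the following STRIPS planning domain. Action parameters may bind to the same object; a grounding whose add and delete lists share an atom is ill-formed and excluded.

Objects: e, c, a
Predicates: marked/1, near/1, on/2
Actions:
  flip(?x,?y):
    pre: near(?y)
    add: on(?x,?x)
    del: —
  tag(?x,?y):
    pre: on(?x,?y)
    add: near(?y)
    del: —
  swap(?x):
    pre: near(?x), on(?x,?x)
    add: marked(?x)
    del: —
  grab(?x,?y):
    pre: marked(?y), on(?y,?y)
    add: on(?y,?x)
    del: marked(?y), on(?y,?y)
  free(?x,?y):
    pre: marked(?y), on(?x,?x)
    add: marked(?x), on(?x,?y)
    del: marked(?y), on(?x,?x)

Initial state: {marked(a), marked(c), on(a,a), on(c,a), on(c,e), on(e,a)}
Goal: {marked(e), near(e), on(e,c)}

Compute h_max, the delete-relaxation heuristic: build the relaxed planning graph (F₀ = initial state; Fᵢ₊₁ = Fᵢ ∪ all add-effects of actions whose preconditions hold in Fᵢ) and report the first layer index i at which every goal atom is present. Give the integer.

F0 = init (6 atoms)
F1 = F0 ∪ {near(a), near(e), on(a,c), on(a,e)}  (10 atoms)
F2 = F1 ∪ {near(c), on(c,c), on(e,e)}  (13 atoms)
F3 = F2 ∪ {marked(e), on(e,c)}  (15 atoms)
goal ⊆ F3  ⇒  h_max = 3

3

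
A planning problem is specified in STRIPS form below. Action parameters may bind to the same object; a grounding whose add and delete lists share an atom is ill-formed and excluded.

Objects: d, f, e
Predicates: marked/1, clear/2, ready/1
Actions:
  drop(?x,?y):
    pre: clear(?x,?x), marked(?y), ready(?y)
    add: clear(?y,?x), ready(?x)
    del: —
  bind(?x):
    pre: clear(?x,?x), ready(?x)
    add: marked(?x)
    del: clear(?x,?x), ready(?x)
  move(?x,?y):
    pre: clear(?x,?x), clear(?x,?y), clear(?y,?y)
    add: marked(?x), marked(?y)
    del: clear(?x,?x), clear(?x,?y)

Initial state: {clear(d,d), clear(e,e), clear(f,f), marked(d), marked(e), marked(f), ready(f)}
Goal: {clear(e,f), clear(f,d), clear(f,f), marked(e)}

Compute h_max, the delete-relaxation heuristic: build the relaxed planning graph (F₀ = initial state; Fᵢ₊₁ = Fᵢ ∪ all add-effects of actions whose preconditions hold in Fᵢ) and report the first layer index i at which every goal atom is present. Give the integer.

2

F0 = init (7 atoms)
F1 = F0 ∪ {clear(f,d), clear(f,e), ready(d), ready(e)}  (11 atoms)
F2 = F1 ∪ {clear(d,e), clear(d,f), clear(e,d), clear(e,f)}  (15 atoms)
goal ⊆ F2  ⇒  h_max = 2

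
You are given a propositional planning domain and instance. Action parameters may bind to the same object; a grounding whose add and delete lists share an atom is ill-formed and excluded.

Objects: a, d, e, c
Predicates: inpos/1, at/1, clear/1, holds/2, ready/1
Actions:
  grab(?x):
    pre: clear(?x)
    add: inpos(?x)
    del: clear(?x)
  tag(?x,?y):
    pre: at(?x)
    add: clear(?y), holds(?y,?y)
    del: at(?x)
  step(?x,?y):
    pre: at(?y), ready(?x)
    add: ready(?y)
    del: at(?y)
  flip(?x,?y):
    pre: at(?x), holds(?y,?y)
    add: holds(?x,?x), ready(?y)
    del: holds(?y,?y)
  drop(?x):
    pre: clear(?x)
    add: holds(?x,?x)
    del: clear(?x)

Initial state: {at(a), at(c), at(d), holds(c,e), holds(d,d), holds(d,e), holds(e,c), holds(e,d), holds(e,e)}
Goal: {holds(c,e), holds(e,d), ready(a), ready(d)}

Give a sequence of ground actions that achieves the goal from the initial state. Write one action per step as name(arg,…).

1. flip(a,d)  →  {at(a), at(c), at(d), holds(a,a), holds(c,e), holds(d,e), holds(e,c), holds(e,d), holds(e,e), ready(d)}
2. step(d,a)  →  {at(c), at(d), holds(a,a), holds(c,e), holds(d,e), holds(e,c), holds(e,d), holds(e,e), ready(a), ready(d)}

flip(a,d); step(d,a)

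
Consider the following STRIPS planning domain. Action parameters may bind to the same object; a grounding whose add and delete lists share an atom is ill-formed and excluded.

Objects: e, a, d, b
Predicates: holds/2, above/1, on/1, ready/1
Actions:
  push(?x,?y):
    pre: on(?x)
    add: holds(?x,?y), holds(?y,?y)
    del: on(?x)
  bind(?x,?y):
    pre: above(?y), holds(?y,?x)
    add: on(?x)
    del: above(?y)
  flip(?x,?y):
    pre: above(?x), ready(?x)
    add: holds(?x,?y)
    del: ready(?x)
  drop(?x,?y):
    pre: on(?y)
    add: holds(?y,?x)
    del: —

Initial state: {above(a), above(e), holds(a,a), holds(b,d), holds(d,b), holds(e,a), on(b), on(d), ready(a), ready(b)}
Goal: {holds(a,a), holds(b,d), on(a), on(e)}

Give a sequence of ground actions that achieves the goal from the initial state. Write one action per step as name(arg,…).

1. push(d,e)  →  {above(a), above(e), holds(a,a), holds(b,d), holds(d,b), holds(d,e), holds(e,a), holds(e,e), on(b), ready(a), ready(b)}
2. bind(e,e)  →  {above(a), holds(a,a), holds(b,d), holds(d,b), holds(d,e), holds(e,a), holds(e,e), on(b), on(e), ready(a), ready(b)}
3. bind(a,a)  →  {holds(a,a), holds(b,d), holds(d,b), holds(d,e), holds(e,a), holds(e,e), on(a), on(b), on(e), ready(a), ready(b)}

push(d,e); bind(e,e); bind(a,a)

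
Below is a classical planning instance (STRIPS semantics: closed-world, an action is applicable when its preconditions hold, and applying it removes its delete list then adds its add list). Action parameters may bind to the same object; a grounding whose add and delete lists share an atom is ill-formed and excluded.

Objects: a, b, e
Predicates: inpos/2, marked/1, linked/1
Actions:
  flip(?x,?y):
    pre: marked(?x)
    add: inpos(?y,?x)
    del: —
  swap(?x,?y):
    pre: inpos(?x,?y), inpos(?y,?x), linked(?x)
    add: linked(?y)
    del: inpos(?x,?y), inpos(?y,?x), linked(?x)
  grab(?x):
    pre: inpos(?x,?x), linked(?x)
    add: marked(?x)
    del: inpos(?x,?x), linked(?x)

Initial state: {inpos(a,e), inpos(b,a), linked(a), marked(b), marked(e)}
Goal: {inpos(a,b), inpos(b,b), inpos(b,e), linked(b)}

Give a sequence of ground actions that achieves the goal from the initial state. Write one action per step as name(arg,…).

1. flip(b,a)  →  {inpos(a,b), inpos(a,e), inpos(b,a), linked(a), marked(b), marked(e)}
2. flip(b,b)  →  {inpos(a,b), inpos(a,e), inpos(b,a), inpos(b,b), linked(a), marked(b), marked(e)}
3. flip(e,b)  →  {inpos(a,b), inpos(a,e), inpos(b,a), inpos(b,b), inpos(b,e), linked(a), marked(b), marked(e)}
4. swap(a,b)  →  {inpos(a,e), inpos(b,b), inpos(b,e), linked(b), marked(b), marked(e)}
5. flip(b,a)  →  {inpos(a,b), inpos(a,e), inpos(b,b), inpos(b,e), linked(b), marked(b), marked(e)}

flip(b,a); flip(b,b); flip(e,b); swap(a,b); flip(b,a)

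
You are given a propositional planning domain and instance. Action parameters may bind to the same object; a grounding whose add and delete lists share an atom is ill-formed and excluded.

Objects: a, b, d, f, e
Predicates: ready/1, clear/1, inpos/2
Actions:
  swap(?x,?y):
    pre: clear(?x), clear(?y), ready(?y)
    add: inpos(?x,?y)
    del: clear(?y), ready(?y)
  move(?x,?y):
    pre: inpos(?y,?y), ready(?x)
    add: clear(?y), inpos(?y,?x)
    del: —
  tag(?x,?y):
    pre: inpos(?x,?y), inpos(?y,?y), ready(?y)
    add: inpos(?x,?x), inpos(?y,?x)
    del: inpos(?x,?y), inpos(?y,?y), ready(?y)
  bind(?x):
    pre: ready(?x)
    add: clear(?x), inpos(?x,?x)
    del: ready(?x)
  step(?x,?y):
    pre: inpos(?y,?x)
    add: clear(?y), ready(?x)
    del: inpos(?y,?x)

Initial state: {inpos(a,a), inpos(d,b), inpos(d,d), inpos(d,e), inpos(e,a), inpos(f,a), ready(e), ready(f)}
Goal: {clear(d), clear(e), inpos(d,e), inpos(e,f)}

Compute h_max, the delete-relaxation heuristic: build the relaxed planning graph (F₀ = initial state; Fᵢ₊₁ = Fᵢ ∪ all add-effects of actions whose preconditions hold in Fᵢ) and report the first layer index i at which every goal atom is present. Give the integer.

2

F0 = init (8 atoms)
F1 = F0 ∪ {clear(a), clear(d), clear(e), clear(f), inpos(a,e), inpos(a,f), inpos(d,f), inpos(e,e), inpos(f,f), ready(a), ready(b), ready(d)}  (20 atoms)
F2 = F1 ∪ {clear(b), inpos(a,b), inpos(a,d), inpos(b,b), inpos(d,a), inpos(e,b), inpos(e,d), inpos(e,f), inpos(f,b), inpos(f,d), inpos(f,e)}  (31 atoms)
goal ⊆ F2  ⇒  h_max = 2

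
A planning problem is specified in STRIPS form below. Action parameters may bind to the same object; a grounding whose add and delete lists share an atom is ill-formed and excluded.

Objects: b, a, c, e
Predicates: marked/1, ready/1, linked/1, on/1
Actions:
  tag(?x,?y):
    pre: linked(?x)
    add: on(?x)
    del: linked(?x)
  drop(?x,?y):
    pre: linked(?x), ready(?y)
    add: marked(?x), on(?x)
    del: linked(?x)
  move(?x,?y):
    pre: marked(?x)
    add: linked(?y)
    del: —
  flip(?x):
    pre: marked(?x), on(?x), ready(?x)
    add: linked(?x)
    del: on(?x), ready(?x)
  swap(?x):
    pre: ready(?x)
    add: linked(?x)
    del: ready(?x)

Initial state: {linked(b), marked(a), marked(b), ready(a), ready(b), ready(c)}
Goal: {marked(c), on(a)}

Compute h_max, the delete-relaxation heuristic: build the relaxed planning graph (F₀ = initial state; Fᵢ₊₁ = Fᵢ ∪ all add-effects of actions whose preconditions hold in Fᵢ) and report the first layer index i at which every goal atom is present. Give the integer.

2

F0 = init (6 atoms)
F1 = F0 ∪ {linked(a), linked(c), linked(e), on(b)}  (10 atoms)
F2 = F1 ∪ {marked(c), marked(e), on(a), on(c), on(e)}  (15 atoms)
goal ⊆ F2  ⇒  h_max = 2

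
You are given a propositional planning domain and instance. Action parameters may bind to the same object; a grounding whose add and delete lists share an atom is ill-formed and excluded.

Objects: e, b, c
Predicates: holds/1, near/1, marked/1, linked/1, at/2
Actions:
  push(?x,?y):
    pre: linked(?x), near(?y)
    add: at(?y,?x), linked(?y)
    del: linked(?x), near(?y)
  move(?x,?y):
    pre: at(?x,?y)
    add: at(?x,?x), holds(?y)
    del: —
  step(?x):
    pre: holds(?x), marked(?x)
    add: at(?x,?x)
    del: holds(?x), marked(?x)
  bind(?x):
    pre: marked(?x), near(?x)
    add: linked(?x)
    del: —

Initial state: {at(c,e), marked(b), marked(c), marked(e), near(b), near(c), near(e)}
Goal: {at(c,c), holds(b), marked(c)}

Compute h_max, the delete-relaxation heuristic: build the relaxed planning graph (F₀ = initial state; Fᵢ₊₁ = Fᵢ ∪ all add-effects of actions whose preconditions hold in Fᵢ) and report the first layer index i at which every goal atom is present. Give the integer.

3

F0 = init (7 atoms)
F1 = F0 ∪ {at(c,c), holds(e), linked(b), linked(c), linked(e)}  (12 atoms)
F2 = F1 ∪ {at(b,c), at(b,e), at(c,b), at(e,b), at(e,c), at(e,e), holds(c)}  (19 atoms)
F3 = F2 ∪ {at(b,b), holds(b)}  (21 atoms)
goal ⊆ F3  ⇒  h_max = 3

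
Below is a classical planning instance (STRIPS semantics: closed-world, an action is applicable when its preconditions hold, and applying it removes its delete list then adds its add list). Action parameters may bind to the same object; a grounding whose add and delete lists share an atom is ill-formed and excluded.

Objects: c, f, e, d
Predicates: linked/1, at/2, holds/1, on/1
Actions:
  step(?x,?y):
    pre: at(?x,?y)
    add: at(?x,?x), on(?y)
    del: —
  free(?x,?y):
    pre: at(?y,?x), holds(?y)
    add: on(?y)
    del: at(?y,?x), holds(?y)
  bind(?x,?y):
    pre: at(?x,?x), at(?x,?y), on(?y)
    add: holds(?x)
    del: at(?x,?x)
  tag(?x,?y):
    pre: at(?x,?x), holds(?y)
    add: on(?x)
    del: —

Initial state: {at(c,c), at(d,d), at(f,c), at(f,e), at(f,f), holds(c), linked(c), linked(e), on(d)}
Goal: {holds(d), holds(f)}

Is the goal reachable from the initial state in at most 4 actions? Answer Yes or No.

1. step(c,c)  →  {at(c,c), at(d,d), at(f,c), at(f,e), at(f,f), holds(c), linked(c), linked(e), on(c), on(d)}
2. bind(f,c)  →  {at(c,c), at(d,d), at(f,c), at(f,e), holds(c), holds(f), linked(c), linked(e), on(c), on(d)}
3. bind(d,d)  →  {at(c,c), at(f,c), at(f,e), holds(c), holds(d), holds(f), linked(c), linked(e), on(c), on(d)}
optimal plan length = 3; 3 ≤ 4

Yes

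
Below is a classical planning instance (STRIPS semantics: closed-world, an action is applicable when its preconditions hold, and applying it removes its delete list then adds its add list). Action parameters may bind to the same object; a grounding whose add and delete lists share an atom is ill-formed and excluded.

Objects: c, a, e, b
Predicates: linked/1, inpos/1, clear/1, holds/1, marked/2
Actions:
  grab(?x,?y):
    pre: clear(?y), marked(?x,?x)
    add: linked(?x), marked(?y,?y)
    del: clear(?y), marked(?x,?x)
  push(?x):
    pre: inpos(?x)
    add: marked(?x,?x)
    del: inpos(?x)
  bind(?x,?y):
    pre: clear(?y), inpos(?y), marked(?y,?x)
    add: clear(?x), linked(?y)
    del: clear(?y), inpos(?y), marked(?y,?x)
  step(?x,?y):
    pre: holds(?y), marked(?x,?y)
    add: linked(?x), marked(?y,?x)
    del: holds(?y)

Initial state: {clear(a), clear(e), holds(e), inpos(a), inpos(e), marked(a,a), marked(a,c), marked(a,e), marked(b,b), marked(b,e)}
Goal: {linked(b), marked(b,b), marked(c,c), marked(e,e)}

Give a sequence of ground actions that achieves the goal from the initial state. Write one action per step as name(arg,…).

1. push(e)  →  {clear(a), clear(e), holds(e), inpos(a), marked(a,a), marked(a,c), marked(a,e), marked(b,b), marked(b,e), marked(e,e)}
2. bind(c,a)  →  {clear(c), clear(e), holds(e), linked(a), marked(a,a), marked(a,e), marked(b,b), marked(b,e), marked(e,e)}
3. grab(a,c)  →  {clear(e), holds(e), linked(a), marked(a,e), marked(b,b), marked(b,e), marked(c,c), marked(e,e)}
4. step(b,e)  →  {clear(e), linked(a), linked(b), marked(a,e), marked(b,b), marked(b,e), marked(c,c), marked(e,b), marked(e,e)}

push(e); bind(c,a); grab(a,c); step(b,e)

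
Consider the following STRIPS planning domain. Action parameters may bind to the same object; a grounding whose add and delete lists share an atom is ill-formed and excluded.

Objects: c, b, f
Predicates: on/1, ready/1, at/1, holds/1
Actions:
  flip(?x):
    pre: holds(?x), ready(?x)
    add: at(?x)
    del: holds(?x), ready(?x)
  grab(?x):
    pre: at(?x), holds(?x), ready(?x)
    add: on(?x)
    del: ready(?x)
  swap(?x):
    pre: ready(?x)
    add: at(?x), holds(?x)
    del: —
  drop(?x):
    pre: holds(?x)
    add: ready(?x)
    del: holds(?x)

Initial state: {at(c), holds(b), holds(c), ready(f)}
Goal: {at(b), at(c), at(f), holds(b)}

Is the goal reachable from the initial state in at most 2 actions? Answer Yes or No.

No

1. swap(f)  →  {at(c), at(f), holds(b), holds(c), holds(f), ready(f)}
2. drop(b)  →  {at(c), at(f), holds(c), holds(f), ready(b), ready(f)}
3. swap(b)  →  {at(b), at(c), at(f), holds(b), holds(c), holds(f), ready(b), ready(f)}
optimal plan length = 3; 3 > 2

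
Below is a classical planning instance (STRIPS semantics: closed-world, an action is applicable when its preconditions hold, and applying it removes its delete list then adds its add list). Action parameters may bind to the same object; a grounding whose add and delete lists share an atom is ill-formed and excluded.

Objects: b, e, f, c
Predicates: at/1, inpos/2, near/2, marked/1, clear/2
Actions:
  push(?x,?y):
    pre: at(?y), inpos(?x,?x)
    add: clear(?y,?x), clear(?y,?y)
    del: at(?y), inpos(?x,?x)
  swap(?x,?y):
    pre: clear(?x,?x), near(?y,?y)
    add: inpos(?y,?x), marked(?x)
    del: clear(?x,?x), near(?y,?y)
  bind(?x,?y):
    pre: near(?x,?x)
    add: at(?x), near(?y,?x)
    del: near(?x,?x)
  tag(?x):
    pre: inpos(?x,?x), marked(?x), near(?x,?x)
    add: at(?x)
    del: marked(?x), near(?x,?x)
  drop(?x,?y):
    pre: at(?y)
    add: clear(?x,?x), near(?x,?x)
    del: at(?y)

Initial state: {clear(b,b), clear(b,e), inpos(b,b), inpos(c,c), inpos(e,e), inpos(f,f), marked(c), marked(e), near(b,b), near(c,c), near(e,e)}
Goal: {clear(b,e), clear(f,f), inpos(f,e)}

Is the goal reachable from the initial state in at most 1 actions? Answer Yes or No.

1. bind(b,e)  →  {at(b), clear(b,b), clear(b,e), inpos(b,b), inpos(c,c), inpos(e,e), inpos(f,f), marked(c), marked(e), near(c,c), near(e,b), near(e,e)}
2. bind(e,b)  →  {at(b), at(e), clear(b,b), clear(b,e), inpos(b,b), inpos(c,c), inpos(e,e), inpos(f,f), marked(c), marked(e), near(b,e), near(c,c), near(e,b)}
3. push(b,e)  →  {at(b), clear(b,b), clear(b,e), clear(e,b), clear(e,e), inpos(c,c), inpos(e,e), inpos(f,f), marked(c), marked(e), near(b,e), near(c,c), near(e,b)}
4. drop(f,b)  →  {clear(b,b), clear(b,e), clear(e,b), clear(e,e), clear(f,f), inpos(c,c), inpos(e,e), inpos(f,f), marked(c), marked(e), near(b,e), near(c,c), near(e,b), near(f,f)}
5. swap(e,f)  →  {clear(b,b), clear(b,e), clear(e,b), clear(f,f), inpos(c,c), inpos(e,e), inpos(f,e), inpos(f,f), marked(c), marked(e), near(b,e), near(c,c), near(e,b)}
optimal plan length = 5; 5 > 1

No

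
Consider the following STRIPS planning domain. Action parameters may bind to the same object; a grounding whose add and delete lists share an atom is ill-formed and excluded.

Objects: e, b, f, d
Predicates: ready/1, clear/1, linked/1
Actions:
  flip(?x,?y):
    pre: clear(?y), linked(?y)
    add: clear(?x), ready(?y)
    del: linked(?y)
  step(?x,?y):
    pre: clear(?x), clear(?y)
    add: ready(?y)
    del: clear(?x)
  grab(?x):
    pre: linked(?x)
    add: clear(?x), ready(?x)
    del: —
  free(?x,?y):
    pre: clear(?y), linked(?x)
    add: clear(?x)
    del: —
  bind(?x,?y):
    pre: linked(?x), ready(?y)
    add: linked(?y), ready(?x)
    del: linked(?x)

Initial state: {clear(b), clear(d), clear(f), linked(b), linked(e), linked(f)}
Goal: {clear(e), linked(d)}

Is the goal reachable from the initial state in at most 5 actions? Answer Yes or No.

Yes

1. flip(e,b)  →  {clear(b), clear(d), clear(e), clear(f), linked(e), linked(f), ready(b)}
2. step(b,d)  →  {clear(d), clear(e), clear(f), linked(e), linked(f), ready(b), ready(d)}
3. bind(e,d)  →  {clear(d), clear(e), clear(f), linked(d), linked(f), ready(b), ready(d), ready(e)}
optimal plan length = 3; 3 ≤ 5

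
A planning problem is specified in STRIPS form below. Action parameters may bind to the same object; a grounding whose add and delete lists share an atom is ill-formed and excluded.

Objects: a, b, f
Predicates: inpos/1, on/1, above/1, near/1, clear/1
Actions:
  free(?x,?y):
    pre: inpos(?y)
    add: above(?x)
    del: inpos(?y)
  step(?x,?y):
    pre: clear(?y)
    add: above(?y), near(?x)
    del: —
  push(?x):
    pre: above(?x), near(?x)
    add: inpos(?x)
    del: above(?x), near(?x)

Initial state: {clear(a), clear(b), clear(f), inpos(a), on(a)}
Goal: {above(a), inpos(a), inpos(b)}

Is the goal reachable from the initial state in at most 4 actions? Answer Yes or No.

Yes

1. step(a,a)  →  {above(a), clear(a), clear(b), clear(f), inpos(a), near(a), on(a)}
2. step(b,b)  →  {above(a), above(b), clear(a), clear(b), clear(f), inpos(a), near(a), near(b), on(a)}
3. push(b)  →  {above(a), clear(a), clear(b), clear(f), inpos(a), inpos(b), near(a), on(a)}
optimal plan length = 3; 3 ≤ 4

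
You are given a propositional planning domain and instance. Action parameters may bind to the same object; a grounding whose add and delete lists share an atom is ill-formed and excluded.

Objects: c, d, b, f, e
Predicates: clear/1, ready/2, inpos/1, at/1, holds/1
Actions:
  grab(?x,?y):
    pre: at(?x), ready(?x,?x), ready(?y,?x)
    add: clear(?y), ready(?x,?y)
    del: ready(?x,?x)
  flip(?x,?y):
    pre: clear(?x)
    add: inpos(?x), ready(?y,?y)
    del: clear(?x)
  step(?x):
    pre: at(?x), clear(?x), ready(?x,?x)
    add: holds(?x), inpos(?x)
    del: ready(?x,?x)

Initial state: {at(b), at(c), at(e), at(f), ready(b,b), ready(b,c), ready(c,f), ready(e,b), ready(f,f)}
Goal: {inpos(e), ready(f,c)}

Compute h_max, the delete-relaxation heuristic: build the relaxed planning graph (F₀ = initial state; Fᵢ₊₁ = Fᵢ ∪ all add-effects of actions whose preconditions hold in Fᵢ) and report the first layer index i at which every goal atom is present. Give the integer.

F0 = init (9 atoms)
F1 = F0 ∪ {clear(c), clear(e), ready(b,e), ready(f,c)}  (13 atoms)
F2 = F1 ∪ {inpos(c), inpos(e), ready(c,c), ready(d,d), ready(e,e)}  (18 atoms)
goal ⊆ F2  ⇒  h_max = 2

2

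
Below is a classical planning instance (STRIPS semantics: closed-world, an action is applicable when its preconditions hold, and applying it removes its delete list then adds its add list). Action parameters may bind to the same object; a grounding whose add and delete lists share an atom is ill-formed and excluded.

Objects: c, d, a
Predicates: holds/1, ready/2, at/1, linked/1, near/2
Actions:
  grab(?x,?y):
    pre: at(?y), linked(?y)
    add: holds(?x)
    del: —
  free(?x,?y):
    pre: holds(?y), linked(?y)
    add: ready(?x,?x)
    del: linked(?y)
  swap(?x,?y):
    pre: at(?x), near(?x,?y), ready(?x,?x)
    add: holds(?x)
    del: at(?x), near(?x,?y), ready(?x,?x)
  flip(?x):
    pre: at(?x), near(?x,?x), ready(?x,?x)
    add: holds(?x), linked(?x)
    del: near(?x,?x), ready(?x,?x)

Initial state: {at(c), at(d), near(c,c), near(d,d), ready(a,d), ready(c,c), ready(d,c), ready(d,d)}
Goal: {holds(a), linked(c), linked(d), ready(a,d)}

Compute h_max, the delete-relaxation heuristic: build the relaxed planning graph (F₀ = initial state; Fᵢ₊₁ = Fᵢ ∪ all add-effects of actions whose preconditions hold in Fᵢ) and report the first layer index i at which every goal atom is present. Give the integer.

F0 = init (8 atoms)
F1 = F0 ∪ {holds(c), holds(d), linked(c), linked(d)}  (12 atoms)
F2 = F1 ∪ {holds(a), ready(a,a)}  (14 atoms)
goal ⊆ F2  ⇒  h_max = 2

2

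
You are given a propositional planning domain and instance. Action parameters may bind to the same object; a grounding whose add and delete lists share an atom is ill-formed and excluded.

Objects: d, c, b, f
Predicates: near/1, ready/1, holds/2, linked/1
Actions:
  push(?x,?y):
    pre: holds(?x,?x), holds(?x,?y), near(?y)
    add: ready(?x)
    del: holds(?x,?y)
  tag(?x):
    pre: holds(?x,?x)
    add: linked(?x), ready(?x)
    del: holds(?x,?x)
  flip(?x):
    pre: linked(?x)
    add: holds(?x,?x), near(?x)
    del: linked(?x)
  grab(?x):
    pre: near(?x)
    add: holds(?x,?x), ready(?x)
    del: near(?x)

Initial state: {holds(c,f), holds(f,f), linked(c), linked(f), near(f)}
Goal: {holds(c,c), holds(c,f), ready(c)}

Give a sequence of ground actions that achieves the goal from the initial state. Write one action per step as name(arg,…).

1. flip(c)  →  {holds(c,c), holds(c,f), holds(f,f), linked(f), near(c), near(f)}
2. grab(c)  →  {holds(c,c), holds(c,f), holds(f,f), linked(f), near(f), ready(c)}

flip(c); grab(c)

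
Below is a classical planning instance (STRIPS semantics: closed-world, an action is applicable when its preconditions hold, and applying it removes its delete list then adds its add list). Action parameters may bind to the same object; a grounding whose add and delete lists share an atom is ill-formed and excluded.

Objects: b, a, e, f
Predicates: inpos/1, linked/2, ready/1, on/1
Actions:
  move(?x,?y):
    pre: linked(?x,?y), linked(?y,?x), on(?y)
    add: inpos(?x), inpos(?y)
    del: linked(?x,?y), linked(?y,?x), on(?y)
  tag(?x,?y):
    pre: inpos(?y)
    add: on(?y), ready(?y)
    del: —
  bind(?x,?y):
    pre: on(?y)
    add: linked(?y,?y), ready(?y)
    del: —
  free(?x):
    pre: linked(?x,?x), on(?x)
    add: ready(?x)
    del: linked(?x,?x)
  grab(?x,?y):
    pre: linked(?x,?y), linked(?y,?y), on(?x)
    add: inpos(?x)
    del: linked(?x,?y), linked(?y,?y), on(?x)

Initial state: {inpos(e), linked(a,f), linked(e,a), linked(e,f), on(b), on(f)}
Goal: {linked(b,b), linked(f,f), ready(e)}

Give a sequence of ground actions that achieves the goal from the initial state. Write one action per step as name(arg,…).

tag(b,e); bind(b,b); bind(b,f)

1. tag(b,e)  →  {inpos(e), linked(a,f), linked(e,a), linked(e,f), on(b), on(e), on(f), ready(e)}
2. bind(b,b)  →  {inpos(e), linked(a,f), linked(b,b), linked(e,a), linked(e,f), on(b), on(e), on(f), ready(b), ready(e)}
3. bind(b,f)  →  {inpos(e), linked(a,f), linked(b,b), linked(e,a), linked(e,f), linked(f,f), on(b), on(e), on(f), ready(b), ready(e), ready(f)}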